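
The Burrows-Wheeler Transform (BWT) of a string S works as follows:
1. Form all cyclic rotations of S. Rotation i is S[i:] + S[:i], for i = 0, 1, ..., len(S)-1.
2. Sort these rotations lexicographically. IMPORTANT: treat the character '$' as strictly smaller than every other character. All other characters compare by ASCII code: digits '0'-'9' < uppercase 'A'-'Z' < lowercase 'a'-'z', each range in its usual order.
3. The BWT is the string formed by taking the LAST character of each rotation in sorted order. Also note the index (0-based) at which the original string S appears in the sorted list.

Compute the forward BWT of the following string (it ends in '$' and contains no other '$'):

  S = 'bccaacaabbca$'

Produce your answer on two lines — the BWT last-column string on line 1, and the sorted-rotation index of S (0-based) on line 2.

All 13 rotations (rotation i = S[i:]+S[:i]):
  rot[0] = bccaacaabbca$
  rot[1] = ccaacaabbca$b
  rot[2] = caacaabbca$bc
  rot[3] = aacaabbca$bcc
  rot[4] = acaabbca$bcca
  rot[5] = caabbca$bccaa
  rot[6] = aabbca$bccaac
  rot[7] = abbca$bccaaca
  rot[8] = bbca$bccaacaa
  rot[9] = bca$bccaacaab
  rot[10] = ca$bccaacaabb
  rot[11] = a$bccaacaabbc
  rot[12] = $bccaacaabbca
Sorted (with $ < everything):
  sorted[0] = $bccaacaabbca  (last char: 'a')
  sorted[1] = a$bccaacaabbc  (last char: 'c')
  sorted[2] = aabbca$bccaac  (last char: 'c')
  sorted[3] = aacaabbca$bcc  (last char: 'c')
  sorted[4] = abbca$bccaaca  (last char: 'a')
  sorted[5] = acaabbca$bcca  (last char: 'a')
  sorted[6] = bbca$bccaacaa  (last char: 'a')
  sorted[7] = bca$bccaacaab  (last char: 'b')
  sorted[8] = bccaacaabbca$  (last char: '$')
  sorted[9] = ca$bccaacaabb  (last char: 'b')
  sorted[10] = caabbca$bccaa  (last char: 'a')
  sorted[11] = caacaabbca$bc  (last char: 'c')
  sorted[12] = ccaacaabbca$b  (last char: 'b')
Last column: acccaaab$bacb
Original string S is at sorted index 8

Answer: acccaaab$bacb
8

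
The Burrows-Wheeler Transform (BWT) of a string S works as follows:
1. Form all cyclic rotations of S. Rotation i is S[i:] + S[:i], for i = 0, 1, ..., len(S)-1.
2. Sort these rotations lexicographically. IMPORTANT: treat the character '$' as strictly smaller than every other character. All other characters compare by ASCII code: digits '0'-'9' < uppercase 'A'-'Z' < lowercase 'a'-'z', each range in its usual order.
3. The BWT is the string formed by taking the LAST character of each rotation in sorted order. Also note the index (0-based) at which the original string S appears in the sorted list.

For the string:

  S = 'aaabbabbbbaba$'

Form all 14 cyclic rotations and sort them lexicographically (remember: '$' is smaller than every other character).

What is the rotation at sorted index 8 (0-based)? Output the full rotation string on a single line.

Answer: baba$aaabbabbb

Derivation:
All 14 rotations (rotation i = S[i:]+S[:i]):
  rot[0] = aaabbabbbbaba$
  rot[1] = aabbabbbbaba$a
  rot[2] = abbabbbbaba$aa
  rot[3] = bbabbbbaba$aaa
  rot[4] = babbbbaba$aaab
  rot[5] = abbbbaba$aaabb
  rot[6] = bbbbaba$aaabba
  rot[7] = bbbaba$aaabbab
  rot[8] = bbaba$aaabbabb
  rot[9] = baba$aaabbabbb
  rot[10] = aba$aaabbabbbb
  rot[11] = ba$aaabbabbbba
  rot[12] = a$aaabbabbbbab
  rot[13] = $aaabbabbbbaba
Sorted (with $ < everything):
  sorted[0] = $aaabbabbbbaba
  sorted[1] = a$aaabbabbbbab
  sorted[2] = aaabbabbbbaba$
  sorted[3] = aabbabbbbaba$a
  sorted[4] = aba$aaabbabbbb
  sorted[5] = abbabbbbaba$aa
  sorted[6] = abbbbaba$aaabb
  sorted[7] = ba$aaabbabbbba
  sorted[8] = baba$aaabbabbb
  sorted[9] = babbbbaba$aaab
  sorted[10] = bbaba$aaabbabb
  sorted[11] = bbabbbbaba$aaa
  sorted[12] = bbbaba$aaabbab
  sorted[13] = bbbbaba$aaabba
sorted[8] = baba$aaabbabbb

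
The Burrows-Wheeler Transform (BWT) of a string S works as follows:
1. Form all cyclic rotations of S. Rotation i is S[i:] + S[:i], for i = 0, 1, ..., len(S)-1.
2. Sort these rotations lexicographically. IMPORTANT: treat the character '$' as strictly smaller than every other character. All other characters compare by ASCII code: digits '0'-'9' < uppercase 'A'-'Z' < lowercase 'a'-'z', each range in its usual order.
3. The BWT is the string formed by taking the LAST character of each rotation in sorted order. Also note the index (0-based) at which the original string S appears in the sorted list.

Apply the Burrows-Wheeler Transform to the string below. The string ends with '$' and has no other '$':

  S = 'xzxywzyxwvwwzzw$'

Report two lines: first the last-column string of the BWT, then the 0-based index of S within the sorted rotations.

All 16 rotations (rotation i = S[i:]+S[:i]):
  rot[0] = xzxywzyxwvwwzzw$
  rot[1] = zxywzyxwvwwzzw$x
  rot[2] = xywzyxwvwwzzw$xz
  rot[3] = ywzyxwvwwzzw$xzx
  rot[4] = wzyxwvwwzzw$xzxy
  rot[5] = zyxwvwwzzw$xzxyw
  rot[6] = yxwvwwzzw$xzxywz
  rot[7] = xwvwwzzw$xzxywzy
  rot[8] = wvwwzzw$xzxywzyx
  rot[9] = vwwzzw$xzxywzyxw
  rot[10] = wwzzw$xzxywzyxwv
  rot[11] = wzzw$xzxywzyxwvw
  rot[12] = zzw$xzxywzyxwvww
  rot[13] = zw$xzxywzyxwvwwz
  rot[14] = w$xzxywzyxwvwwzz
  rot[15] = $xzxywzyxwvwwzzw
Sorted (with $ < everything):
  sorted[0] = $xzxywzyxwvwwzzw  (last char: 'w')
  sorted[1] = vwwzzw$xzxywzyxw  (last char: 'w')
  sorted[2] = w$xzxywzyxwvwwzz  (last char: 'z')
  sorted[3] = wvwwzzw$xzxywzyx  (last char: 'x')
  sorted[4] = wwzzw$xzxywzyxwv  (last char: 'v')
  sorted[5] = wzyxwvwwzzw$xzxy  (last char: 'y')
  sorted[6] = wzzw$xzxywzyxwvw  (last char: 'w')
  sorted[7] = xwvwwzzw$xzxywzy  (last char: 'y')
  sorted[8] = xywzyxwvwwzzw$xz  (last char: 'z')
  sorted[9] = xzxywzyxwvwwzzw$  (last char: '$')
  sorted[10] = ywzyxwvwwzzw$xzx  (last char: 'x')
  sorted[11] = yxwvwwzzw$xzxywz  (last char: 'z')
  sorted[12] = zw$xzxywzyxwvwwz  (last char: 'z')
  sorted[13] = zxywzyxwvwwzzw$x  (last char: 'x')
  sorted[14] = zyxwvwwzzw$xzxyw  (last char: 'w')
  sorted[15] = zzw$xzxywzyxwvww  (last char: 'w')
Last column: wwzxvywyz$xzzxww
Original string S is at sorted index 9

Answer: wwzxvywyz$xzzxww
9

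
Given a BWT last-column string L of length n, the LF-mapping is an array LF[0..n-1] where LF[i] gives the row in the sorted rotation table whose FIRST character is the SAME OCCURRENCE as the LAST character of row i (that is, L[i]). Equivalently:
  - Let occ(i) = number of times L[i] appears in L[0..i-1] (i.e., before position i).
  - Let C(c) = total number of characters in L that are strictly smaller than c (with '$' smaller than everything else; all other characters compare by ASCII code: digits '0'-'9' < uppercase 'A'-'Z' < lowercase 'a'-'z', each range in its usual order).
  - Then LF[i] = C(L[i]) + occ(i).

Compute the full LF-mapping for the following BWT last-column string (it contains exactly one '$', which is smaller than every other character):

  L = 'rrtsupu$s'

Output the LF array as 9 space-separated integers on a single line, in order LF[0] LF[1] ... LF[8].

Char counts: '$':1, 'p':1, 'r':2, 's':2, 't':1, 'u':2
C (first-col start): C('$')=0, C('p')=1, C('r')=2, C('s')=4, C('t')=6, C('u')=7
L[0]='r': occ=0, LF[0]=C('r')+0=2+0=2
L[1]='r': occ=1, LF[1]=C('r')+1=2+1=3
L[2]='t': occ=0, LF[2]=C('t')+0=6+0=6
L[3]='s': occ=0, LF[3]=C('s')+0=4+0=4
L[4]='u': occ=0, LF[4]=C('u')+0=7+0=7
L[5]='p': occ=0, LF[5]=C('p')+0=1+0=1
L[6]='u': occ=1, LF[6]=C('u')+1=7+1=8
L[7]='$': occ=0, LF[7]=C('$')+0=0+0=0
L[8]='s': occ=1, LF[8]=C('s')+1=4+1=5

Answer: 2 3 6 4 7 1 8 0 5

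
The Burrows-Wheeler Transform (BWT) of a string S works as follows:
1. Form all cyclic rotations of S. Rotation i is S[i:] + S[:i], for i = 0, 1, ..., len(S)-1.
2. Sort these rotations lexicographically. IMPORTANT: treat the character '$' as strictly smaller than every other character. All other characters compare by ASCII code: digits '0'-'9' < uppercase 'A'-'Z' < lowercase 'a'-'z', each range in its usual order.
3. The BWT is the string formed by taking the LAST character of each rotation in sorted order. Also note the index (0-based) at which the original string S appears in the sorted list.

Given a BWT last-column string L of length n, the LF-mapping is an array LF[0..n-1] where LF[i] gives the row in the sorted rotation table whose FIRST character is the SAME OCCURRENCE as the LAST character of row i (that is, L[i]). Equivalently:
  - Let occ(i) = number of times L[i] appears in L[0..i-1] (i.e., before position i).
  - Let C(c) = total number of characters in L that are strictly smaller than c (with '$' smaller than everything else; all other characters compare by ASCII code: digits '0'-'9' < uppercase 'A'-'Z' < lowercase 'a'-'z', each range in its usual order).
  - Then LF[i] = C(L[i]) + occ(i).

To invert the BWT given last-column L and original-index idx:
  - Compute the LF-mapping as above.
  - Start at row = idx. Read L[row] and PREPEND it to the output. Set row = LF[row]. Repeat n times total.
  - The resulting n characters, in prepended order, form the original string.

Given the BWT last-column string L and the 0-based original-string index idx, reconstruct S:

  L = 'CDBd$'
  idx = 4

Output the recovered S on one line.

LF mapping: 2 3 1 4 0
Walk LF starting at row 4, prepending L[row]:
  step 1: row=4, L[4]='$', prepend. Next row=LF[4]=0
  step 2: row=0, L[0]='C', prepend. Next row=LF[0]=2
  step 3: row=2, L[2]='B', prepend. Next row=LF[2]=1
  step 4: row=1, L[1]='D', prepend. Next row=LF[1]=3
  step 5: row=3, L[3]='d', prepend. Next row=LF[3]=4
Reversed output: dDBC$

Answer: dDBC$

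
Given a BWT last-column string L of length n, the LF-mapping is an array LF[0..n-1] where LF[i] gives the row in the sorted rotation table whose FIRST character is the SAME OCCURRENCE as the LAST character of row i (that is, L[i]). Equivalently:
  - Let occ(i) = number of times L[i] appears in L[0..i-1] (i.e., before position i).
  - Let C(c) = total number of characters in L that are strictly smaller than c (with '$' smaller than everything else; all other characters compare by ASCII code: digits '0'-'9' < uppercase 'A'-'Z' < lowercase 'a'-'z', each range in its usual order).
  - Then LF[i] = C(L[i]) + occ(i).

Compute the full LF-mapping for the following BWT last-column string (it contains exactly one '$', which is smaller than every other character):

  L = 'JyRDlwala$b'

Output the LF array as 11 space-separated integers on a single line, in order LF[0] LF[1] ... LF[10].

Char counts: '$':1, 'D':1, 'J':1, 'R':1, 'a':2, 'b':1, 'l':2, 'w':1, 'y':1
C (first-col start): C('$')=0, C('D')=1, C('J')=2, C('R')=3, C('a')=4, C('b')=6, C('l')=7, C('w')=9, C('y')=10
L[0]='J': occ=0, LF[0]=C('J')+0=2+0=2
L[1]='y': occ=0, LF[1]=C('y')+0=10+0=10
L[2]='R': occ=0, LF[2]=C('R')+0=3+0=3
L[3]='D': occ=0, LF[3]=C('D')+0=1+0=1
L[4]='l': occ=0, LF[4]=C('l')+0=7+0=7
L[5]='w': occ=0, LF[5]=C('w')+0=9+0=9
L[6]='a': occ=0, LF[6]=C('a')+0=4+0=4
L[7]='l': occ=1, LF[7]=C('l')+1=7+1=8
L[8]='a': occ=1, LF[8]=C('a')+1=4+1=5
L[9]='$': occ=0, LF[9]=C('$')+0=0+0=0
L[10]='b': occ=0, LF[10]=C('b')+0=6+0=6

Answer: 2 10 3 1 7 9 4 8 5 0 6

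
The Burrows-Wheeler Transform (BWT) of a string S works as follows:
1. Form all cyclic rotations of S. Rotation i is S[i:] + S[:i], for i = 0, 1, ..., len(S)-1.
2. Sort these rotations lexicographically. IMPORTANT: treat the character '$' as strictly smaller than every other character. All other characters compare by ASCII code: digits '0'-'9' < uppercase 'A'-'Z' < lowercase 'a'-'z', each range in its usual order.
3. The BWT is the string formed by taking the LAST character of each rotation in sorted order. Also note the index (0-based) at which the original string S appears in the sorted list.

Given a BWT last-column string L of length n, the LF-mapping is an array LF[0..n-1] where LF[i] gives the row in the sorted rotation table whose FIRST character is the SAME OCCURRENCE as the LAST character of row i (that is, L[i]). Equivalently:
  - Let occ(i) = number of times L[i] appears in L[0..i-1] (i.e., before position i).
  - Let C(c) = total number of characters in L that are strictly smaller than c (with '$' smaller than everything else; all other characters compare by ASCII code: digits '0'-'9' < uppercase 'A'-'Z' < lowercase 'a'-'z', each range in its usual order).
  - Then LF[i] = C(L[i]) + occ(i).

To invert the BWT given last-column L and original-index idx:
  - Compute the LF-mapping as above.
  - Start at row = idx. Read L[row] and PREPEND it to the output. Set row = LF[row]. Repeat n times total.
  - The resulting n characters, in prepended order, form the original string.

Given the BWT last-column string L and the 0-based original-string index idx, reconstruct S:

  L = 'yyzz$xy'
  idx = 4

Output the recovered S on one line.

Answer: yzyxzy$

Derivation:
LF mapping: 2 3 5 6 0 1 4
Walk LF starting at row 4, prepending L[row]:
  step 1: row=4, L[4]='$', prepend. Next row=LF[4]=0
  step 2: row=0, L[0]='y', prepend. Next row=LF[0]=2
  step 3: row=2, L[2]='z', prepend. Next row=LF[2]=5
  step 4: row=5, L[5]='x', prepend. Next row=LF[5]=1
  step 5: row=1, L[1]='y', prepend. Next row=LF[1]=3
  step 6: row=3, L[3]='z', prepend. Next row=LF[3]=6
  step 7: row=6, L[6]='y', prepend. Next row=LF[6]=4
Reversed output: yzyxzy$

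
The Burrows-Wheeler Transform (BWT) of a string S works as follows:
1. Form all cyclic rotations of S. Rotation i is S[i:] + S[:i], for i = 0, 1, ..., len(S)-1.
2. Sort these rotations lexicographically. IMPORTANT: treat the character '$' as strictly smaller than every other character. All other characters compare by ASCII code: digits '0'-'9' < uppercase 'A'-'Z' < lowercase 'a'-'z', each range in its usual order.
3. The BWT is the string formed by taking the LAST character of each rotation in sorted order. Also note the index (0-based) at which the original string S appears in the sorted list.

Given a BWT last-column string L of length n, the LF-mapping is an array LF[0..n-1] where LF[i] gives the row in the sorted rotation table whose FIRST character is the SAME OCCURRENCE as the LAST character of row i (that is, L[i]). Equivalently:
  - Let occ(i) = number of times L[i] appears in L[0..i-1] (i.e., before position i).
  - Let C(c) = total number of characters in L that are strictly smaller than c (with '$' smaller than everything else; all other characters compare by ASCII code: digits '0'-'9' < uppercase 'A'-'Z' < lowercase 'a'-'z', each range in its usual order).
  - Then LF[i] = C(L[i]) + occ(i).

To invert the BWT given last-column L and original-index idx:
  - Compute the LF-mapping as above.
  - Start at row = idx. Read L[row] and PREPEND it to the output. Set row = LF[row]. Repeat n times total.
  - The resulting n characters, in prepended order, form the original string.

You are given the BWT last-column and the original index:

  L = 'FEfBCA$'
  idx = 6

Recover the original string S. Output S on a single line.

Answer: fBCEAF$

Derivation:
LF mapping: 5 4 6 2 3 1 0
Walk LF starting at row 6, prepending L[row]:
  step 1: row=6, L[6]='$', prepend. Next row=LF[6]=0
  step 2: row=0, L[0]='F', prepend. Next row=LF[0]=5
  step 3: row=5, L[5]='A', prepend. Next row=LF[5]=1
  step 4: row=1, L[1]='E', prepend. Next row=LF[1]=4
  step 5: row=4, L[4]='C', prepend. Next row=LF[4]=3
  step 6: row=3, L[3]='B', prepend. Next row=LF[3]=2
  step 7: row=2, L[2]='f', prepend. Next row=LF[2]=6
Reversed output: fBCEAF$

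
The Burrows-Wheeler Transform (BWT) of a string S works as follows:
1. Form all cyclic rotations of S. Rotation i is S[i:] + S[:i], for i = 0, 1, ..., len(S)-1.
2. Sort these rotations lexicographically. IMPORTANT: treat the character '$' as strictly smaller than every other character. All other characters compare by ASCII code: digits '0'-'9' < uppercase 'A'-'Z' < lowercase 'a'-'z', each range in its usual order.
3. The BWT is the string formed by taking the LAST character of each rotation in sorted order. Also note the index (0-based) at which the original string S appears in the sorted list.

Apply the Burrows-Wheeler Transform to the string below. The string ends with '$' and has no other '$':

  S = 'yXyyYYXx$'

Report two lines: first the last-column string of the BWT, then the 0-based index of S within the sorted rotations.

All 9 rotations (rotation i = S[i:]+S[:i]):
  rot[0] = yXyyYYXx$
  rot[1] = XyyYYXx$y
  rot[2] = yyYYXx$yX
  rot[3] = yYYXx$yXy
  rot[4] = YYXx$yXyy
  rot[5] = YXx$yXyyY
  rot[6] = Xx$yXyyYY
  rot[7] = x$yXyyYYX
  rot[8] = $yXyyYYXx
Sorted (with $ < everything):
  sorted[0] = $yXyyYYXx  (last char: 'x')
  sorted[1] = Xx$yXyyYY  (last char: 'Y')
  sorted[2] = XyyYYXx$y  (last char: 'y')
  sorted[3] = YXx$yXyyY  (last char: 'Y')
  sorted[4] = YYXx$yXyy  (last char: 'y')
  sorted[5] = x$yXyyYYX  (last char: 'X')
  sorted[6] = yXyyYYXx$  (last char: '$')
  sorted[7] = yYYXx$yXy  (last char: 'y')
  sorted[8] = yyYYXx$yX  (last char: 'X')
Last column: xYyYyX$yX
Original string S is at sorted index 6

Answer: xYyYyX$yX
6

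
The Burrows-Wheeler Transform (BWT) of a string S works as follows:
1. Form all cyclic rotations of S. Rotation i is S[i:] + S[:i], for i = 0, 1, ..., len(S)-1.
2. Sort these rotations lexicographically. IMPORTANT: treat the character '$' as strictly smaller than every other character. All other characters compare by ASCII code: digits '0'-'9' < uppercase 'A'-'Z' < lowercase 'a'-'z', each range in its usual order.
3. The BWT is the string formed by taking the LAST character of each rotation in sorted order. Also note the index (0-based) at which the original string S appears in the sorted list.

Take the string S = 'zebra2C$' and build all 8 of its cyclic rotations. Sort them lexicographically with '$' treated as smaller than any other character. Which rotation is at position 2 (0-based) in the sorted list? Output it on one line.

All 8 rotations (rotation i = S[i:]+S[:i]):
  rot[0] = zebra2C$
  rot[1] = ebra2C$z
  rot[2] = bra2C$ze
  rot[3] = ra2C$zeb
  rot[4] = a2C$zebr
  rot[5] = 2C$zebra
  rot[6] = C$zebra2
  rot[7] = $zebra2C
Sorted (with $ < everything):
  sorted[0] = $zebra2C
  sorted[1] = 2C$zebra
  sorted[2] = C$zebra2
  sorted[3] = a2C$zebr
  sorted[4] = bra2C$ze
  sorted[5] = ebra2C$z
  sorted[6] = ra2C$zeb
  sorted[7] = zebra2C$
sorted[2] = C$zebra2

Answer: C$zebra2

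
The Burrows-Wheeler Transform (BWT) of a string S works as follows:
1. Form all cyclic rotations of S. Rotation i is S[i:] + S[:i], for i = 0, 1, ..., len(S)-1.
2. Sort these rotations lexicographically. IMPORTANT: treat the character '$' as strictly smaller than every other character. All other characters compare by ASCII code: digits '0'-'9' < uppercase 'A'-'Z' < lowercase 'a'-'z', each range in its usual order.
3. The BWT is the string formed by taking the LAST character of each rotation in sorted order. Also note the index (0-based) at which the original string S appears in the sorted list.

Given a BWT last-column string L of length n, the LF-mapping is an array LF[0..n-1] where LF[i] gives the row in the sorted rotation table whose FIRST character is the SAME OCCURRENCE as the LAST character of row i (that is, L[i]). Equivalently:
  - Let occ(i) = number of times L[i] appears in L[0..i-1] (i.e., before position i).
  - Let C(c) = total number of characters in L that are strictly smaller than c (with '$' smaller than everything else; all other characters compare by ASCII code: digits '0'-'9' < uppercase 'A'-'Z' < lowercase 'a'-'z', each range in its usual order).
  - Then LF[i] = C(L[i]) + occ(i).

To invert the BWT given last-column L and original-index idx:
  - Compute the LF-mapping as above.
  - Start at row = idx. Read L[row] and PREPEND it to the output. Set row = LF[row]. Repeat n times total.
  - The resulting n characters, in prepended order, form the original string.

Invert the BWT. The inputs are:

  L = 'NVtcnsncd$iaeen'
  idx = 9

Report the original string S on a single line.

Answer: incandescentVN$

Derivation:
LF mapping: 1 2 14 4 10 13 11 5 6 0 9 3 7 8 12
Walk LF starting at row 9, prepending L[row]:
  step 1: row=9, L[9]='$', prepend. Next row=LF[9]=0
  step 2: row=0, L[0]='N', prepend. Next row=LF[0]=1
  step 3: row=1, L[1]='V', prepend. Next row=LF[1]=2
  step 4: row=2, L[2]='t', prepend. Next row=LF[2]=14
  step 5: row=14, L[14]='n', prepend. Next row=LF[14]=12
  step 6: row=12, L[12]='e', prepend. Next row=LF[12]=7
  step 7: row=7, L[7]='c', prepend. Next row=LF[7]=5
  step 8: row=5, L[5]='s', prepend. Next row=LF[5]=13
  step 9: row=13, L[13]='e', prepend. Next row=LF[13]=8
  step 10: row=8, L[8]='d', prepend. Next row=LF[8]=6
  step 11: row=6, L[6]='n', prepend. Next row=LF[6]=11
  step 12: row=11, L[11]='a', prepend. Next row=LF[11]=3
  step 13: row=3, L[3]='c', prepend. Next row=LF[3]=4
  step 14: row=4, L[4]='n', prepend. Next row=LF[4]=10
  step 15: row=10, L[10]='i', prepend. Next row=LF[10]=9
Reversed output: incandescentVN$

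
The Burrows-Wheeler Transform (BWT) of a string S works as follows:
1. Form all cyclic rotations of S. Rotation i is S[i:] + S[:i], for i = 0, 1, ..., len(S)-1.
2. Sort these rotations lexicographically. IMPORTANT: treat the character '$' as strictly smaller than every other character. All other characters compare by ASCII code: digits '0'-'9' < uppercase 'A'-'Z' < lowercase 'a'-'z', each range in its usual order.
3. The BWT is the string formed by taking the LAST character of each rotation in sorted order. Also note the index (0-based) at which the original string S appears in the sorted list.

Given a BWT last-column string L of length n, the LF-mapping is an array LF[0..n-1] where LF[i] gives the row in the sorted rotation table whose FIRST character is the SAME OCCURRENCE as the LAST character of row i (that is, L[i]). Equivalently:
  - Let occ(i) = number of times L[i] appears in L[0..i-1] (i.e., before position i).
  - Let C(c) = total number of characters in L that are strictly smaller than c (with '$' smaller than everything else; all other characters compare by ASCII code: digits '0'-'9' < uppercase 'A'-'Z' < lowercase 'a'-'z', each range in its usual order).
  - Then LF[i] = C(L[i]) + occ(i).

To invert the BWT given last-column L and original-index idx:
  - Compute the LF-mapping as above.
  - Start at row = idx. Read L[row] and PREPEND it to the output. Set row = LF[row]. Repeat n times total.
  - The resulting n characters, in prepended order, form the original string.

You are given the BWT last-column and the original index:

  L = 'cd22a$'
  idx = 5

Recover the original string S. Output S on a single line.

Answer: d22ac$

Derivation:
LF mapping: 4 5 1 2 3 0
Walk LF starting at row 5, prepending L[row]:
  step 1: row=5, L[5]='$', prepend. Next row=LF[5]=0
  step 2: row=0, L[0]='c', prepend. Next row=LF[0]=4
  step 3: row=4, L[4]='a', prepend. Next row=LF[4]=3
  step 4: row=3, L[3]='2', prepend. Next row=LF[3]=2
  step 5: row=2, L[2]='2', prepend. Next row=LF[2]=1
  step 6: row=1, L[1]='d', prepend. Next row=LF[1]=5
Reversed output: d22ac$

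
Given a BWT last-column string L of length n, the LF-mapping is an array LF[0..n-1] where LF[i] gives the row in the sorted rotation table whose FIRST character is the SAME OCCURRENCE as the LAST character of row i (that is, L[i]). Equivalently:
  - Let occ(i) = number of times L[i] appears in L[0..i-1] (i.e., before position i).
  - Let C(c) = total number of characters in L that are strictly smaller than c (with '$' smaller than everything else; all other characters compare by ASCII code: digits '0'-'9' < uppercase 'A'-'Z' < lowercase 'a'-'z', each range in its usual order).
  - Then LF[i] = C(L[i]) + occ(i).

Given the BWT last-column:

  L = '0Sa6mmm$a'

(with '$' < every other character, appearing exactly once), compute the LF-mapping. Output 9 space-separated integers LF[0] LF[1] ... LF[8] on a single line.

Answer: 1 3 4 2 6 7 8 0 5

Derivation:
Char counts: '$':1, '0':1, '6':1, 'S':1, 'a':2, 'm':3
C (first-col start): C('$')=0, C('0')=1, C('6')=2, C('S')=3, C('a')=4, C('m')=6
L[0]='0': occ=0, LF[0]=C('0')+0=1+0=1
L[1]='S': occ=0, LF[1]=C('S')+0=3+0=3
L[2]='a': occ=0, LF[2]=C('a')+0=4+0=4
L[3]='6': occ=0, LF[3]=C('6')+0=2+0=2
L[4]='m': occ=0, LF[4]=C('m')+0=6+0=6
L[5]='m': occ=1, LF[5]=C('m')+1=6+1=7
L[6]='m': occ=2, LF[6]=C('m')+2=6+2=8
L[7]='$': occ=0, LF[7]=C('$')+0=0+0=0
L[8]='a': occ=1, LF[8]=C('a')+1=4+1=5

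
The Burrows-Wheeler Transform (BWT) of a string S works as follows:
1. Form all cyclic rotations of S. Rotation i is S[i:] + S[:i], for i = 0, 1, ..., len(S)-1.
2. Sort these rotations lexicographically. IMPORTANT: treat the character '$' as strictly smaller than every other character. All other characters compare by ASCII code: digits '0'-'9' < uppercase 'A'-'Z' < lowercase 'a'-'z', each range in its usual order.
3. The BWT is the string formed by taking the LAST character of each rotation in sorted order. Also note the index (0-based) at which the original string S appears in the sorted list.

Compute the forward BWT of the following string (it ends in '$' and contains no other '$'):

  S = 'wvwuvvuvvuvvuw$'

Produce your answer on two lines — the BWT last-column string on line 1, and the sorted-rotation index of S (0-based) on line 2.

All 15 rotations (rotation i = S[i:]+S[:i]):
  rot[0] = wvwuvvuvvuvvuw$
  rot[1] = vwuvvuvvuvvuw$w
  rot[2] = wuvvuvvuvvuw$wv
  rot[3] = uvvuvvuvvuw$wvw
  rot[4] = vvuvvuvvuw$wvwu
  rot[5] = vuvvuvvuw$wvwuv
  rot[6] = uvvuvvuw$wvwuvv
  rot[7] = vvuvvuw$wvwuvvu
  rot[8] = vuvvuw$wvwuvvuv
  rot[9] = uvvuw$wvwuvvuvv
  rot[10] = vvuw$wvwuvvuvvu
  rot[11] = vuw$wvwuvvuvvuv
  rot[12] = uw$wvwuvvuvvuvv
  rot[13] = w$wvwuvvuvvuvvu
  rot[14] = $wvwuvvuvvuvvuw
Sorted (with $ < everything):
  sorted[0] = $wvwuvvuvvuvvuw  (last char: 'w')
  sorted[1] = uvvuvvuvvuw$wvw  (last char: 'w')
  sorted[2] = uvvuvvuw$wvwuvv  (last char: 'v')
  sorted[3] = uvvuw$wvwuvvuvv  (last char: 'v')
  sorted[4] = uw$wvwuvvuvvuvv  (last char: 'v')
  sorted[5] = vuvvuvvuw$wvwuv  (last char: 'v')
  sorted[6] = vuvvuw$wvwuvvuv  (last char: 'v')
  sorted[7] = vuw$wvwuvvuvvuv  (last char: 'v')
  sorted[8] = vvuvvuvvuw$wvwu  (last char: 'u')
  sorted[9] = vvuvvuw$wvwuvvu  (last char: 'u')
  sorted[10] = vvuw$wvwuvvuvvu  (last char: 'u')
  sorted[11] = vwuvvuvvuvvuw$w  (last char: 'w')
  sorted[12] = w$wvwuvvuvvuvvu  (last char: 'u')
  sorted[13] = wuvvuvvuvvuw$wv  (last char: 'v')
  sorted[14] = wvwuvvuvvuvvuw$  (last char: '$')
Last column: wwvvvvvvuuuwuv$
Original string S is at sorted index 14

Answer: wwvvvvvvuuuwuv$
14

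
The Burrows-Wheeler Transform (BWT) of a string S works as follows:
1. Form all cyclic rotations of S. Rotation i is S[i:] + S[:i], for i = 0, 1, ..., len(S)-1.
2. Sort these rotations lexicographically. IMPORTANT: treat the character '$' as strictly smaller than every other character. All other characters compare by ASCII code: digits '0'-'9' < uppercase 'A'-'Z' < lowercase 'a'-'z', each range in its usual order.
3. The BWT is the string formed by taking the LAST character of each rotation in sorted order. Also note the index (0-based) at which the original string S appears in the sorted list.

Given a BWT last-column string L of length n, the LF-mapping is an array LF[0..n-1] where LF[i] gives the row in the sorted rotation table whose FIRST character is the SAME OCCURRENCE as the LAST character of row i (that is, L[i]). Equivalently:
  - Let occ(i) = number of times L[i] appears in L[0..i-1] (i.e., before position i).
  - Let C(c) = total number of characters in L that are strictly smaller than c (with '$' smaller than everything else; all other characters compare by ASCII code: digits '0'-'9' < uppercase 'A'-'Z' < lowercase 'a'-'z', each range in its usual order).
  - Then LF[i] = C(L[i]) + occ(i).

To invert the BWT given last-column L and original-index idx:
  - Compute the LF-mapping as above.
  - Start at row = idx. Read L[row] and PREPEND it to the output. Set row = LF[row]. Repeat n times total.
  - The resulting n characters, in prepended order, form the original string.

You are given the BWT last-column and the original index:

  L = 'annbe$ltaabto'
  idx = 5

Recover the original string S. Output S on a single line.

Answer: bottlebanana$

Derivation:
LF mapping: 1 8 9 4 6 0 7 11 2 3 5 12 10
Walk LF starting at row 5, prepending L[row]:
  step 1: row=5, L[5]='$', prepend. Next row=LF[5]=0
  step 2: row=0, L[0]='a', prepend. Next row=LF[0]=1
  step 3: row=1, L[1]='n', prepend. Next row=LF[1]=8
  step 4: row=8, L[8]='a', prepend. Next row=LF[8]=2
  step 5: row=2, L[2]='n', prepend. Next row=LF[2]=9
  step 6: row=9, L[9]='a', prepend. Next row=LF[9]=3
  step 7: row=3, L[3]='b', prepend. Next row=LF[3]=4
  step 8: row=4, L[4]='e', prepend. Next row=LF[4]=6
  step 9: row=6, L[6]='l', prepend. Next row=LF[6]=7
  step 10: row=7, L[7]='t', prepend. Next row=LF[7]=11
  step 11: row=11, L[11]='t', prepend. Next row=LF[11]=12
  step 12: row=12, L[12]='o', prepend. Next row=LF[12]=10
  step 13: row=10, L[10]='b', prepend. Next row=LF[10]=5
Reversed output: bottlebanana$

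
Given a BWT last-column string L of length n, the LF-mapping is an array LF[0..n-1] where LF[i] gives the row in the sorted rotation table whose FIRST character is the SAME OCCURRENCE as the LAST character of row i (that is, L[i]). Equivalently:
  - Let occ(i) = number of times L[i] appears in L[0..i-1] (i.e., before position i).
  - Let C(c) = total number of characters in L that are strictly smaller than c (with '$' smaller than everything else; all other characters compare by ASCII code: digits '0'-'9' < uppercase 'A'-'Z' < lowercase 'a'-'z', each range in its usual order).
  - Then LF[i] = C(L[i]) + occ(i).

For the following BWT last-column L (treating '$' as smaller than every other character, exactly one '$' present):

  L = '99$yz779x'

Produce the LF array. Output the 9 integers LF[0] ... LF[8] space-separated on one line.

Answer: 3 4 0 7 8 1 2 5 6

Derivation:
Char counts: '$':1, '7':2, '9':3, 'x':1, 'y':1, 'z':1
C (first-col start): C('$')=0, C('7')=1, C('9')=3, C('x')=6, C('y')=7, C('z')=8
L[0]='9': occ=0, LF[0]=C('9')+0=3+0=3
L[1]='9': occ=1, LF[1]=C('9')+1=3+1=4
L[2]='$': occ=0, LF[2]=C('$')+0=0+0=0
L[3]='y': occ=0, LF[3]=C('y')+0=7+0=7
L[4]='z': occ=0, LF[4]=C('z')+0=8+0=8
L[5]='7': occ=0, LF[5]=C('7')+0=1+0=1
L[6]='7': occ=1, LF[6]=C('7')+1=1+1=2
L[7]='9': occ=2, LF[7]=C('9')+2=3+2=5
L[8]='x': occ=0, LF[8]=C('x')+0=6+0=6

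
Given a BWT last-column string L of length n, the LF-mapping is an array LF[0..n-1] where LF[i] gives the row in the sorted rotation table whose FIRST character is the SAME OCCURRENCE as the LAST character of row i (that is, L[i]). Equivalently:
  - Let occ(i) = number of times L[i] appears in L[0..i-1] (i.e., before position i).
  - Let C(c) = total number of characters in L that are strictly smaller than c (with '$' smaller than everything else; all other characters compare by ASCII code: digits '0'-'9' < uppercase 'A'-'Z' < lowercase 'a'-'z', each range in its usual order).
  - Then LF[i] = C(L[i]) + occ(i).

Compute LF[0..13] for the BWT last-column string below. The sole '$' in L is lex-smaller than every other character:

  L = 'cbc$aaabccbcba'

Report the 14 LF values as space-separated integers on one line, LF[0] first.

Answer: 9 5 10 0 1 2 3 6 11 12 7 13 8 4

Derivation:
Char counts: '$':1, 'a':4, 'b':4, 'c':5
C (first-col start): C('$')=0, C('a')=1, C('b')=5, C('c')=9
L[0]='c': occ=0, LF[0]=C('c')+0=9+0=9
L[1]='b': occ=0, LF[1]=C('b')+0=5+0=5
L[2]='c': occ=1, LF[2]=C('c')+1=9+1=10
L[3]='$': occ=0, LF[3]=C('$')+0=0+0=0
L[4]='a': occ=0, LF[4]=C('a')+0=1+0=1
L[5]='a': occ=1, LF[5]=C('a')+1=1+1=2
L[6]='a': occ=2, LF[6]=C('a')+2=1+2=3
L[7]='b': occ=1, LF[7]=C('b')+1=5+1=6
L[8]='c': occ=2, LF[8]=C('c')+2=9+2=11
L[9]='c': occ=3, LF[9]=C('c')+3=9+3=12
L[10]='b': occ=2, LF[10]=C('b')+2=5+2=7
L[11]='c': occ=4, LF[11]=C('c')+4=9+4=13
L[12]='b': occ=3, LF[12]=C('b')+3=5+3=8
L[13]='a': occ=3, LF[13]=C('a')+3=1+3=4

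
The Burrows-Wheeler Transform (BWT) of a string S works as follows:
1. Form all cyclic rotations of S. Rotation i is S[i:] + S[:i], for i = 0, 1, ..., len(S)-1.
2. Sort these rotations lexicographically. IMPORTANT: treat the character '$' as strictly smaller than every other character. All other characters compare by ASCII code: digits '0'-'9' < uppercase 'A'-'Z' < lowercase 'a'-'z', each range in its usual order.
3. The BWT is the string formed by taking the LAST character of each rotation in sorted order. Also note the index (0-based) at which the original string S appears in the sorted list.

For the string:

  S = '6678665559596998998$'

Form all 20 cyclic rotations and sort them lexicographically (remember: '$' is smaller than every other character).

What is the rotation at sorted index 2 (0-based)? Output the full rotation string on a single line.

All 20 rotations (rotation i = S[i:]+S[:i]):
  rot[0] = 6678665559596998998$
  rot[1] = 678665559596998998$6
  rot[2] = 78665559596998998$66
  rot[3] = 8665559596998998$667
  rot[4] = 665559596998998$6678
  rot[5] = 65559596998998$66786
  rot[6] = 5559596998998$667866
  rot[7] = 559596998998$6678665
  rot[8] = 59596998998$66786655
  rot[9] = 9596998998$667866555
  rot[10] = 596998998$6678665559
  rot[11] = 96998998$66786655595
  rot[12] = 6998998$667866555959
  rot[13] = 998998$6678665559596
  rot[14] = 98998$66786655595969
  rot[15] = 8998$667866555959699
  rot[16] = 998$6678665559596998
  rot[17] = 98$66786655595969989
  rot[18] = 8$667866555959699899
  rot[19] = $6678665559596998998
Sorted (with $ < everything):
  sorted[0] = $6678665559596998998
  sorted[1] = 5559596998998$667866
  sorted[2] = 559596998998$6678665
  sorted[3] = 59596998998$66786655
  sorted[4] = 596998998$6678665559
  sorted[5] = 65559596998998$66786
  sorted[6] = 665559596998998$6678
  sorted[7] = 6678665559596998998$
  sorted[8] = 678665559596998998$6
  sorted[9] = 6998998$667866555959
  sorted[10] = 78665559596998998$66
  sorted[11] = 8$667866555959699899
  sorted[12] = 8665559596998998$667
  sorted[13] = 8998$667866555959699
  sorted[14] = 9596998998$667866555
  sorted[15] = 96998998$66786655595
  sorted[16] = 98$66786655595969989
  sorted[17] = 98998$66786655595969
  sorted[18] = 998$6678665559596998
  sorted[19] = 998998$6678665559596
sorted[2] = 559596998998$6678665

Answer: 559596998998$6678665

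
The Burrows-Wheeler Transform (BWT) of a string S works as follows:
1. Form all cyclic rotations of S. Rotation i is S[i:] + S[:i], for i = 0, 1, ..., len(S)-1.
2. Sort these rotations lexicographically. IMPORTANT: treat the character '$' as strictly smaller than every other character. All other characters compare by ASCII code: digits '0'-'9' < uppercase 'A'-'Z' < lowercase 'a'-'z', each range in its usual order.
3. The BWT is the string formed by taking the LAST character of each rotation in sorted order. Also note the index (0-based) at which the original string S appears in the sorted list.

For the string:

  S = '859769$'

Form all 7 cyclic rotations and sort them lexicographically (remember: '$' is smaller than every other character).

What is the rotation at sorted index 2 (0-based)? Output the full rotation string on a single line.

Answer: 69$8597

Derivation:
All 7 rotations (rotation i = S[i:]+S[:i]):
  rot[0] = 859769$
  rot[1] = 59769$8
  rot[2] = 9769$85
  rot[3] = 769$859
  rot[4] = 69$8597
  rot[5] = 9$85976
  rot[6] = $859769
Sorted (with $ < everything):
  sorted[0] = $859769
  sorted[1] = 59769$8
  sorted[2] = 69$8597
  sorted[3] = 769$859
  sorted[4] = 859769$
  sorted[5] = 9$85976
  sorted[6] = 9769$85
sorted[2] = 69$8597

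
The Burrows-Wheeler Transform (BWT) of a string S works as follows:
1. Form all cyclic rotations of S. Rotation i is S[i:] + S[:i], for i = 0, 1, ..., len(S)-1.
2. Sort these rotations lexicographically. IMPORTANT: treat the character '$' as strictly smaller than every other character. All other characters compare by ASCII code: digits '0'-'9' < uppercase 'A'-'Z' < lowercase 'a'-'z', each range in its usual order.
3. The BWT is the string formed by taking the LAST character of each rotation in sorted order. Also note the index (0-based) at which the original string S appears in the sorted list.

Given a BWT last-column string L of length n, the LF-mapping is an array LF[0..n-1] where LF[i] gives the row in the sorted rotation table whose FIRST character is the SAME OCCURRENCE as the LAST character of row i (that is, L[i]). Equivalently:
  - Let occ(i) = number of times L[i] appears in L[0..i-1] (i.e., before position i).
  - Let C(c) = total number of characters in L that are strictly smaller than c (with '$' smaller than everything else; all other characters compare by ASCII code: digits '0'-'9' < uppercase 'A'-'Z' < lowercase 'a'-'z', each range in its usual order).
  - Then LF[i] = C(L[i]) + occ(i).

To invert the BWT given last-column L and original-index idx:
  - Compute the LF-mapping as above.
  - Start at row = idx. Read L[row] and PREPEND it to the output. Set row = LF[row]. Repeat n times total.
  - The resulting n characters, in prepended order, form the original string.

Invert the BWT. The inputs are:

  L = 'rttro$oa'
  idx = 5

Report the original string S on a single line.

Answer: rotator$

Derivation:
LF mapping: 4 6 7 5 2 0 3 1
Walk LF starting at row 5, prepending L[row]:
  step 1: row=5, L[5]='$', prepend. Next row=LF[5]=0
  step 2: row=0, L[0]='r', prepend. Next row=LF[0]=4
  step 3: row=4, L[4]='o', prepend. Next row=LF[4]=2
  step 4: row=2, L[2]='t', prepend. Next row=LF[2]=7
  step 5: row=7, L[7]='a', prepend. Next row=LF[7]=1
  step 6: row=1, L[1]='t', prepend. Next row=LF[1]=6
  step 7: row=6, L[6]='o', prepend. Next row=LF[6]=3
  step 8: row=3, L[3]='r', prepend. Next row=LF[3]=5
Reversed output: rotator$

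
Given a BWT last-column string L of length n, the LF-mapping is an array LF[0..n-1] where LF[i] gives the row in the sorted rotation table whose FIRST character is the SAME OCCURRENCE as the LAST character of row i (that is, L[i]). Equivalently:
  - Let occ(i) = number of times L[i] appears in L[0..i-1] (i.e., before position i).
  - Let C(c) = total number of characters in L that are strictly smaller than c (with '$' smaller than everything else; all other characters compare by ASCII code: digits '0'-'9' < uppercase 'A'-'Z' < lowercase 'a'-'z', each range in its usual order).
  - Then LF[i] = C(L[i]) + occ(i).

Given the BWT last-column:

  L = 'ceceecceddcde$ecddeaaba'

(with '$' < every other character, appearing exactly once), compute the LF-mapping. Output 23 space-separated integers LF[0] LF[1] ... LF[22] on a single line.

Answer: 5 16 6 17 18 7 8 19 11 12 9 13 20 0 21 10 14 15 22 1 2 4 3

Derivation:
Char counts: '$':1, 'a':3, 'b':1, 'c':6, 'd':5, 'e':7
C (first-col start): C('$')=0, C('a')=1, C('b')=4, C('c')=5, C('d')=11, C('e')=16
L[0]='c': occ=0, LF[0]=C('c')+0=5+0=5
L[1]='e': occ=0, LF[1]=C('e')+0=16+0=16
L[2]='c': occ=1, LF[2]=C('c')+1=5+1=6
L[3]='e': occ=1, LF[3]=C('e')+1=16+1=17
L[4]='e': occ=2, LF[4]=C('e')+2=16+2=18
L[5]='c': occ=2, LF[5]=C('c')+2=5+2=7
L[6]='c': occ=3, LF[6]=C('c')+3=5+3=8
L[7]='e': occ=3, LF[7]=C('e')+3=16+3=19
L[8]='d': occ=0, LF[8]=C('d')+0=11+0=11
L[9]='d': occ=1, LF[9]=C('d')+1=11+1=12
L[10]='c': occ=4, LF[10]=C('c')+4=5+4=9
L[11]='d': occ=2, LF[11]=C('d')+2=11+2=13
L[12]='e': occ=4, LF[12]=C('e')+4=16+4=20
L[13]='$': occ=0, LF[13]=C('$')+0=0+0=0
L[14]='e': occ=5, LF[14]=C('e')+5=16+5=21
L[15]='c': occ=5, LF[15]=C('c')+5=5+5=10
L[16]='d': occ=3, LF[16]=C('d')+3=11+3=14
L[17]='d': occ=4, LF[17]=C('d')+4=11+4=15
L[18]='e': occ=6, LF[18]=C('e')+6=16+6=22
L[19]='a': occ=0, LF[19]=C('a')+0=1+0=1
L[20]='a': occ=1, LF[20]=C('a')+1=1+1=2
L[21]='b': occ=0, LF[21]=C('b')+0=4+0=4
L[22]='a': occ=2, LF[22]=C('a')+2=1+2=3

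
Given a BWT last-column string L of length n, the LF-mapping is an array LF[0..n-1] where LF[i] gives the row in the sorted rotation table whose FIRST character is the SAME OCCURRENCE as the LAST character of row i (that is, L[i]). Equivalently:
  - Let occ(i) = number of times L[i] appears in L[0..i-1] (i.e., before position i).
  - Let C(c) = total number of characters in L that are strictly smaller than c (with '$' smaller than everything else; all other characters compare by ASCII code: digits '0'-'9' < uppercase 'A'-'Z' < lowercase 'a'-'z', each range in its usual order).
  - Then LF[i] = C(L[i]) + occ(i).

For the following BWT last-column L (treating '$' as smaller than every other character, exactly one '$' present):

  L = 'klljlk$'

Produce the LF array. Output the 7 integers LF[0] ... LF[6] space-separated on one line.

Char counts: '$':1, 'j':1, 'k':2, 'l':3
C (first-col start): C('$')=0, C('j')=1, C('k')=2, C('l')=4
L[0]='k': occ=0, LF[0]=C('k')+0=2+0=2
L[1]='l': occ=0, LF[1]=C('l')+0=4+0=4
L[2]='l': occ=1, LF[2]=C('l')+1=4+1=5
L[3]='j': occ=0, LF[3]=C('j')+0=1+0=1
L[4]='l': occ=2, LF[4]=C('l')+2=4+2=6
L[5]='k': occ=1, LF[5]=C('k')+1=2+1=3
L[6]='$': occ=0, LF[6]=C('$')+0=0+0=0

Answer: 2 4 5 1 6 3 0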